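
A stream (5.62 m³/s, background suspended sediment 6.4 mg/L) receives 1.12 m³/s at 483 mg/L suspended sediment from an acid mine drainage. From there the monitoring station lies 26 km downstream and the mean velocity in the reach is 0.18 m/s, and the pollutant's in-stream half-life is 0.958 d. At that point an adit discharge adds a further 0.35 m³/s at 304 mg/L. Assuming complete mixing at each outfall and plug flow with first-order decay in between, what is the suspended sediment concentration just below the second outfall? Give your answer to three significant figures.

39.3 mg/L

Flow-weighted average: C = (5.620·6.400 + 1.120·483.0) / 6.740 = 576.9/6.740 = 85.60 mg/L; combined flow 6.740 m³/s.
Travel time t = 26·1000 / 0.18 = 144400 s = 40.12 h.
Half-life 0.958 d → k = ln 2 / 0.958 = 0.7235 d⁻¹.
First-order decay: C = 85.60·exp(−k·t) = 85.60·0.2983 = 25.53 mg/L.
At the second outfall, C = (6.740·25.53 + 0.3500·304.0) / (6.740 + 0.3500) = 39.28 mg/L.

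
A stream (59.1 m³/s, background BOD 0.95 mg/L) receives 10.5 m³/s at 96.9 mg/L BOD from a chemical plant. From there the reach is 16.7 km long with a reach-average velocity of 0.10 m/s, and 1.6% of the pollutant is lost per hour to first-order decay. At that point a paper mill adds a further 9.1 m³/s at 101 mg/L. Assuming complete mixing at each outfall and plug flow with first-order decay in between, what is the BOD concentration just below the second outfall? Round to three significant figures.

Conservation of mass: C = (59.10·0.9500 + 10.50·96.90) / 69.60 = 1074/69.60 = 15.43 mg/L; combined flow 69.60 m³/s.
Travel time t = 16.7·1000 / 0.10 = 167000 s = 46.39 h.
1.6%/h lost → k = −ln(1 − 0.016) = 0.01613 h⁻¹.
Applying C = C₀e^(−kt): 15.43 × 0.4732 = 7.299 mg/L.
Second outfall: C = (69.60·7.299 + 9.100·101.0)/78.70 = 18.13 mg/L.

18.1 mg/L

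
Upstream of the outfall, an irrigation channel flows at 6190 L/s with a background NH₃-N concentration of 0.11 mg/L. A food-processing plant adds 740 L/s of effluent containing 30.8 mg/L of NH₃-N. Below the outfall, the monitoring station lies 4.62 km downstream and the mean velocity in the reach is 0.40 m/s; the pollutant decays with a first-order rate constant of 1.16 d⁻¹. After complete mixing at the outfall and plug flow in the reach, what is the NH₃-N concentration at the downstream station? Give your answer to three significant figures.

2.90 mg/L

Flow-weighted average: C = (6190·0.1100 + 740.0·30.80) / 6930 = 23470/6930 = 3.387 mg/L.
Travel time t = 4.62·1000 / 0.40 = 11550 s = 3.208 h.
After decay, C = 3.387 × e^(−kt) = 3.387 × 0.8564 = 2.901 mg/L.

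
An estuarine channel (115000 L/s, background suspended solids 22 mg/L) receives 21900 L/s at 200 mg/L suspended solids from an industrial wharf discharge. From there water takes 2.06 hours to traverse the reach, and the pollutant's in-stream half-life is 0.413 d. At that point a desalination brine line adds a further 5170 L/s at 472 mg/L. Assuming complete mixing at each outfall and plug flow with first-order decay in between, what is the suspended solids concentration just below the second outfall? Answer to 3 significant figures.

After mixing, C = (115000·22.00 + 21900·200.0) / 136900 = 6910000/136900 = 50.47 mg/L; combined flow 136900 L/s.
Half-life 0.413 d → k = ln 2 / 0.413 = 1.678 d⁻¹.
Decay over the reach: 50.47·exp(−kt) = 50.47·0.8658 = 43.70 mg/L.
At the second outfall, C = (136900·43.70 + 5170·472.0) / (136900 + 5170) = 59.29 mg/L.

59.3 mg/L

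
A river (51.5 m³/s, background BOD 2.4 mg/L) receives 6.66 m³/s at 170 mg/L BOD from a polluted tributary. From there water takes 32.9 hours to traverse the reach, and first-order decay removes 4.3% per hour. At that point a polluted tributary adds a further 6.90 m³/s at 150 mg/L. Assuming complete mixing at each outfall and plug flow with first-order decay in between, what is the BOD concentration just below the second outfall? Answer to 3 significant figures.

After mixing, C = (51.50·2.400 + 6.660·170.0) / 58.16 = 1256/58.16 = 21.59 mg/L; combined flow 58.16 m³/s.
4.3%/h lost → k = −ln(1 − 0.043) = 0.04395 h⁻¹.
Decay over the reach: 21.59·exp(−kt) = 21.59·0.2355 = 5.085 mg/L.
At the second outfall, C = (58.16·5.085 + 6.900·150.0) / (58.16 + 6.900) = 20.45 mg/L.

20.5 mg/L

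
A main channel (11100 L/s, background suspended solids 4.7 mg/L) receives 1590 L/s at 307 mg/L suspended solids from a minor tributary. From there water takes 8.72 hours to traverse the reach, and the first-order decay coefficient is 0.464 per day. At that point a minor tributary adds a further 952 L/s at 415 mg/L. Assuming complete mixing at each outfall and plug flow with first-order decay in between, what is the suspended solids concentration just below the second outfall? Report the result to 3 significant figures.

62.4 mg/L

Mixed concentration C = ΣQC/ΣQ = (11100·4.700 + 1590·307.0) / 12690 = 540300/12690 = 42.58 mg/L; combined flow 12690 L/s.
Decay over the reach: 42.58·exp(−kt) = 42.58·0.8449 = 35.97 mg/L.
At the second outfall, C = (12690·35.97 + 952.0·415.0) / (12690 + 952.0) = 62.42 mg/L.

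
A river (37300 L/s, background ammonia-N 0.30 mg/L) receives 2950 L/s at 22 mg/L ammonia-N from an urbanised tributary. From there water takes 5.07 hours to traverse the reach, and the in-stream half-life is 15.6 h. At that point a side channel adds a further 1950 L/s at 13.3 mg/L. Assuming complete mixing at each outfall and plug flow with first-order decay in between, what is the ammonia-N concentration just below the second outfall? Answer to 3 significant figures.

Mixed concentration C = ΣQC/ΣQ = (37300·0.3000 + 2950·22.00) / 40250 = 76090/40250 = 1.890 mg/L; combined flow 40250 L/s.
Half-life 15.6 h → k = ln 2 / 15.6 = 0.04443 h⁻¹ = 1.066 d⁻¹.
After decay, C = 1.890 × e^(−kt) = 1.890 × 0.7983 = 1.509 mg/L.
Second outfall: C = (40250·1.509 + 1950·13.30)/42200 = 2.054 mg/L.

2.05 mg/L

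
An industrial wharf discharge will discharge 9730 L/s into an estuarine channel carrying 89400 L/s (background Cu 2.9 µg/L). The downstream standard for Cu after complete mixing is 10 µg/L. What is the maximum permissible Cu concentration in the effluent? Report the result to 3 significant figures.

75.2 µg/L

At the limit, (Qr·Cr + Qe·Cₑ)/(Qr + Qe) = 10:
Cₑ = (99130·10 − 89400·2.900) / 9730 = 75.24 µg/L.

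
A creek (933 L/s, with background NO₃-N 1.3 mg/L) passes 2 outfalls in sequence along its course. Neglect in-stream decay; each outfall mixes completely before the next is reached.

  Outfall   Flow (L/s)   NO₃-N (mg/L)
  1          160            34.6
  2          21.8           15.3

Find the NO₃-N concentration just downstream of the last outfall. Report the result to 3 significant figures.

Outfall 1: combined Q = 1093 L/s; C = (933.0·1.300 + 160.0·34.60)/1093 = 6.175 mg/L.
Outfall 2: combined Q = 1115 L/s; C = (1093·6.175 + 21.80·15.30)/1115 = 6.353 mg/L.

6.35 mg/L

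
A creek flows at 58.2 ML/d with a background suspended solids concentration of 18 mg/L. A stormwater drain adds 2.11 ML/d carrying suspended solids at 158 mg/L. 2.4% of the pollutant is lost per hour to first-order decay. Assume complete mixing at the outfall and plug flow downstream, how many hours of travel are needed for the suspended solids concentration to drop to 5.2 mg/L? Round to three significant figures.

Mixed concentration C = ΣQC/ΣQ = (58.20·18.00 + 2.110·158.0) / 60.31 = 1381/60.31 = 22.90 mg/L.
2.4%/h lost → k = −ln(1 − 0.024) = 0.02429 h⁻¹.
22.90·exp(−k·t) = 5.2 → t = ln(22.90/5.2)/k = 219700 s = 61.02 h.

61.0 h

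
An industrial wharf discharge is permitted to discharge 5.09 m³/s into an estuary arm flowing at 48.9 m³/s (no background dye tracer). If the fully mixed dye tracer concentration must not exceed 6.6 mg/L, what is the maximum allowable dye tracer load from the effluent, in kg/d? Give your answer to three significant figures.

30800 kg/d

Mass balance at the limit: 48.90·0 + 5.090·Cₑ = 53.99·6.6 → Cₑ = 70.01 mg/L.
Load = 5.090 m³/s × 70.01 g/m³ × 86 400 s/d = 30790 kg/d.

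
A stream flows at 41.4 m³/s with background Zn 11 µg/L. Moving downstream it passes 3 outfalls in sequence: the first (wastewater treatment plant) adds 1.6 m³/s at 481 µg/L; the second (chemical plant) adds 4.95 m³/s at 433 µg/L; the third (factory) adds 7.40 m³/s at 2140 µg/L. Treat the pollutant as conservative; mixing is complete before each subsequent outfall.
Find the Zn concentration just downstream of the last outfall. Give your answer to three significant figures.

347 µg/L

Below outfall 1: Q → 43.00 m³/s, C = (41.40·11.00 + 1.600·481.0)/43.00 = 28.49 µg/L.
Below outfall 2: Q → 47.95 m³/s, C = (43.00·28.49 + 4.950·433.0)/47.95 = 70.25 µg/L.
Below outfall 3: Q → 55.35 m³/s, C = (47.95·70.25 + 7.400·2140)/55.35 = 347.0 µg/L.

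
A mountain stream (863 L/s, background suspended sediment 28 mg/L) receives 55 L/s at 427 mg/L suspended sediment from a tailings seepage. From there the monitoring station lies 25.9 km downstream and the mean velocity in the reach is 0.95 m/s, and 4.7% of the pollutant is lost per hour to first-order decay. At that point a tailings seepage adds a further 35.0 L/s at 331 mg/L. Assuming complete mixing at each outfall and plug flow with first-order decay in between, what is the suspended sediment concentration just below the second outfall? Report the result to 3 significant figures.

46.9 mg/L

After mixing, C = (863.0·28.00 + 55.00·427.0) / 918.0 = 47650/918.0 = 51.91 mg/L; combined flow 918.0 L/s.
Travel time t = 25.9·1000 / 0.95 = 27260 s = 7.573 h.
4.7%/h lost → k = −ln(1 − 0.047) = 0.04814 h⁻¹.
First-order decay: C = 51.91·exp(−k·t) = 51.91·0.6945 = 36.05 mg/L.
Second outfall: C = (918.0·36.05 + 35.00·331.0)/953.0 = 46.88 mg/L.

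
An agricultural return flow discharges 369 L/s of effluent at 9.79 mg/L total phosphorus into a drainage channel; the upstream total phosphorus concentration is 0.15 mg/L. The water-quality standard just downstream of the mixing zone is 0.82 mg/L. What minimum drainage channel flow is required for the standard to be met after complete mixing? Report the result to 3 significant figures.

Set C_mix = 0.82: (Q·0.1500 + 369.0·9.790) / (Q + 369.0) = 0.82
→ Q = 369.0·(9.790 − 0.82)/(0.82 − 0.1500) = 4940 L/s.

4940 L/s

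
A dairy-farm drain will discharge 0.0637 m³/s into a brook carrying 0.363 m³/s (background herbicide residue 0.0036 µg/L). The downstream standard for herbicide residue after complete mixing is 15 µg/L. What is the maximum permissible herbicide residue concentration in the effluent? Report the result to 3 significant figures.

100 µg/L

At the limit, (Qr·Cr + Qe·Cₑ)/(Qr + Qe) = 15:
Cₑ = (0.4267·15 − 0.3630·0.003600) / 0.06370 = 100.5 µg/L.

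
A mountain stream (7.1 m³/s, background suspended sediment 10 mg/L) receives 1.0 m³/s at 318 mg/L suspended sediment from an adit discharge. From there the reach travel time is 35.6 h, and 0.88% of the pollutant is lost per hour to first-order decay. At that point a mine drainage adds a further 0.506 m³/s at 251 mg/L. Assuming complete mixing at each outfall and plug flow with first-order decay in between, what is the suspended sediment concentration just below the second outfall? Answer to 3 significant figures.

47.8 mg/L

Mixed concentration C = ΣQC/ΣQ = (7.100·10.00 + 1.000·318.0) / 8.100 = 389.0/8.100 = 48.02 mg/L; combined flow 8.100 m³/s.
0.88%/h lost → k = −ln(1 − 0.0088) = 0.008839 h⁻¹.
Applying C = C₀e^(−kt): 48.02 × 0.7300 = 35.06 mg/L.
At the second outfall, C = (8.100·35.06 + 0.5060·251.0) / (8.100 + 0.5060) = 47.76 mg/L.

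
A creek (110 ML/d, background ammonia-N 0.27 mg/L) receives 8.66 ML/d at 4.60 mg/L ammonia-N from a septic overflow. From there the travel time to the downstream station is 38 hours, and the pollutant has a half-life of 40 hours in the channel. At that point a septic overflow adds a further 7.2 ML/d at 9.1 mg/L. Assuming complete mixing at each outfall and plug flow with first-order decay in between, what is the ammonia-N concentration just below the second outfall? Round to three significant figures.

0.807 mg/L

After mixing, C = (110.0·0.2700 + 8.660·4.600) / 118.7 = 69.54/118.7 = 0.5860 mg/L; combined flow 118.7 ML/d.
Half-life 40 h → k = ln 2 / 40 = 0.01733 h⁻¹ = 0.4159 d⁻¹.
Applying C = C₀e^(−kt): 0.5860 × 0.5176 = 0.3033 mg/L.
At the second outfall, C = (118.7·0.3033 + 7.200·9.100) / (118.7 + 7.200) = 0.8066 mg/L.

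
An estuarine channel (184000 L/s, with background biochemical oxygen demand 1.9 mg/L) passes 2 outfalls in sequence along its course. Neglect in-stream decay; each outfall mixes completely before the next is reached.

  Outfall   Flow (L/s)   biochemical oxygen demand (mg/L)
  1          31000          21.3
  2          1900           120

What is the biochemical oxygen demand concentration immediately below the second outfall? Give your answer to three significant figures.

Outfall 1: combined Q = 215000 L/s; C = (184000·1.900 + 31000·21.30)/215000 = 4.697 mg/L.
Outfall 2: combined Q = 216900 L/s; C = (215000·4.697 + 1900·120.0)/216900 = 5.707 mg/L.

5.71 mg/L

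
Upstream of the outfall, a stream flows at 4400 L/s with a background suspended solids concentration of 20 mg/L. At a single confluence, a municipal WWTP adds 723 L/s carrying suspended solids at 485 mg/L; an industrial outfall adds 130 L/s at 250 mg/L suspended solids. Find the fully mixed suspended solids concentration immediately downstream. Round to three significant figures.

89.7 mg/L

Conservation of mass: C = (4400·20.00 + 723.0·485.0 + 130.0·250.0) / 5253 = 471200/5253 = 89.69 mg/L.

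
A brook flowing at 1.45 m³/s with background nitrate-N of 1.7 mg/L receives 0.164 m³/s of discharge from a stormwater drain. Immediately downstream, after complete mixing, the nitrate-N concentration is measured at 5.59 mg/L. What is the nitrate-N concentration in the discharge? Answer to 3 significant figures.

Mass balance: 1.450·1.700 + 0.1640·Cₑ = 1.614·5.590
→ Cₑ = (1.614·5.590 − 1.450·1.700) / 0.1640 = 39.98 mg/L.

40.0 mg/L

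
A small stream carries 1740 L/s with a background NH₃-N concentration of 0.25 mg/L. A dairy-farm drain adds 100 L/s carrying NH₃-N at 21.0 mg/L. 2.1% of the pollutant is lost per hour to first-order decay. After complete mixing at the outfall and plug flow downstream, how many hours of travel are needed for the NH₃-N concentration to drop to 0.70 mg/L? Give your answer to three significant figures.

Conservation of mass: C = (1740·0.2500 + 100.0·21.00) / 1840 = 2535/1840 = 1.378 mg/L.
2.1%/h lost → k = −ln(1 − 0.021) = 0.02122 h⁻¹.
1.378·exp(−k·t) = 0.70 → t = ln(1.378/0.70)/k = 114900 s = 31.90 h.

31.9 h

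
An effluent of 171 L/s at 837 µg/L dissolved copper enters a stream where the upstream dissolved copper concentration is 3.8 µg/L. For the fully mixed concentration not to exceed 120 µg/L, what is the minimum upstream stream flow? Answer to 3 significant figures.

Set C_mix = 120: (Q·3.800 + 171.0·837.0) / (Q + 171.0) = 120
→ Q = 171.0·(837.0 − 120)/(120 − 3.800) = 1055 L/s.

1060 L/s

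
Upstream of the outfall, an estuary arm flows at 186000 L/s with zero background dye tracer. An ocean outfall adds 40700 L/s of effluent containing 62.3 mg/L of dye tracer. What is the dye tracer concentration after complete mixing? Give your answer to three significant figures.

Conservation of mass: C = (186000·0 + 40700·62.30) / 226700 = 2536000/226700 = 11.18 mg/L.

11.2 mg/L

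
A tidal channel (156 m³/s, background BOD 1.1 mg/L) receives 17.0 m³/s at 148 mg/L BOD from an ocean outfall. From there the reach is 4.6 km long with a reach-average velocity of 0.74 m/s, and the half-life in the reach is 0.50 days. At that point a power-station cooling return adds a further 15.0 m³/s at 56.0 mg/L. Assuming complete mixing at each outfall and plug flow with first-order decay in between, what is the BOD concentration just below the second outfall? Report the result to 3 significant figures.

17.4 mg/L

Mixed concentration C = ΣQC/ΣQ = (156.0·1.100 + 17.00·148.0) / 173.0 = 2688/173.0 = 15.54 mg/L; combined flow 173.0 m³/s.
Travel time t = 4.6·1000 / 0.74 = 6216 s = 1.727 h.
Half-life 0.50 d → k = ln 2 / 0.50 = 1.386 d⁻¹.
First-order decay: C = 15.54·exp(−k·t) = 15.54·0.9051 = 14.06 mg/L.
Second outfall: C = (173.0·14.06 + 15.00·56.00)/188.0 = 17.41 mg/L.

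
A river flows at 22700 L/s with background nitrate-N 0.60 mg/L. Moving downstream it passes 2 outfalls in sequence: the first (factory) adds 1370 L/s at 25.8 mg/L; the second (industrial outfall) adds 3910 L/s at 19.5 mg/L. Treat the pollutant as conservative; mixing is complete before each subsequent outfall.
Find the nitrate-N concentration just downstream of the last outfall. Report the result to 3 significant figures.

4.48 mg/L

After outfall 1: Q = 22700 + 1370 = 24070 L/s; C = (22700·0.6000 + 1370·25.80)/24070 = 2.034 mg/L.
After outfall 2: Q = 24070 + 3910 = 27980 L/s; C = (24070·2.034 + 3910·19.50)/27980 = 4.475 mg/L.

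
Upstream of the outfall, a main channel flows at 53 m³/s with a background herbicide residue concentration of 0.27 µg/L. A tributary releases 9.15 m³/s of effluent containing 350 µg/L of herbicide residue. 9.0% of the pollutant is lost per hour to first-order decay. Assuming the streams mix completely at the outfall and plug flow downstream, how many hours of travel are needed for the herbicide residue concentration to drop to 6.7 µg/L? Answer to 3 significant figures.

21.7 h

After mixing, C = (53.00·0.2700 + 9.150·350.0) / 62.15 = 3217/62.15 = 51.76 µg/L.
9.0%/h lost → k = −ln(1 − 0.09) = 0.09431 h⁻¹.
51.76·exp(−k·t) = 6.7 → t = ln(51.76/6.7)/k = 78040 s = 21.68 h.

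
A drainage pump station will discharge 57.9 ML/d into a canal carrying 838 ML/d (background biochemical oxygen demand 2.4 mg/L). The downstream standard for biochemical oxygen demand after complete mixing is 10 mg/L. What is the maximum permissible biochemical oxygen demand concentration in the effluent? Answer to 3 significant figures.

120 mg/L

At the limit, (Qr·Cr + Qe·Cₑ)/(Qr + Qe) = 10:
Cₑ = (895.9·10 − 838.0·2.400) / 57.90 = 120.0 mg/L.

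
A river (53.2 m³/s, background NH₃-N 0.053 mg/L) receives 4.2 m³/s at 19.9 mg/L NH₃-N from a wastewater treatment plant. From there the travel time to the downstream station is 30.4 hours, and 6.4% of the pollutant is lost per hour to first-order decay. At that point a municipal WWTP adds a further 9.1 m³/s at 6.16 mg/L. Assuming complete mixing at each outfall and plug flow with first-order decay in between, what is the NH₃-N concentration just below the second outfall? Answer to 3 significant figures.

Mixed concentration C = ΣQC/ΣQ = (53.20·0.05300 + 4.200·19.90) / 57.40 = 86.40/57.40 = 1.505 mg/L; combined flow 57.40 m³/s.
6.4%/h lost → k = −ln(1 − 0.064) = 0.06614 h⁻¹.
First-order decay: C = 1.505·exp(−k·t) = 1.505·0.1339 = 0.2016 mg/L.
Second outfall: C = (57.40·0.2016 + 9.100·6.160)/66.50 = 1.017 mg/L.

1.02 mg/L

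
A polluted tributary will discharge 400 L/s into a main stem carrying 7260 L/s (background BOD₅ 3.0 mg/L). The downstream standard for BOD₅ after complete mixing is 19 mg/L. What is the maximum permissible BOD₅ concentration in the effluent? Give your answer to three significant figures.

At the limit, (Qr·Cr + Qe·Cₑ)/(Qr + Qe) = 19:
Cₑ = (7660·19 − 7260·3.000) / 400.0 = 309.4 mg/L.

309 mg/L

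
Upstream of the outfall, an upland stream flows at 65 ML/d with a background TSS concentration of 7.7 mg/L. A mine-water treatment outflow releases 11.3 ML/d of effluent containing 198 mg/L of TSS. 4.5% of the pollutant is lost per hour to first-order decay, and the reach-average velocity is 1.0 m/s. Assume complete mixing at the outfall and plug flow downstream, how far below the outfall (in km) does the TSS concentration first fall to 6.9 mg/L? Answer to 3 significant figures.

Conservation of mass: C = (65.00·7.700 + 11.30·198.0) / 76.30 = 2738/76.30 = 35.88 mg/L.
4.5%/h lost → k = −ln(1 − 0.045) = 0.04604 h⁻¹.
Set 35.88·exp(−k·t) = 6.9 → t = ln(35.88/6.9)/k = 128900 s = 35.81 h.
Distance = v·t = 1.0·128900 = 128900 m = 128.9 km.

129 km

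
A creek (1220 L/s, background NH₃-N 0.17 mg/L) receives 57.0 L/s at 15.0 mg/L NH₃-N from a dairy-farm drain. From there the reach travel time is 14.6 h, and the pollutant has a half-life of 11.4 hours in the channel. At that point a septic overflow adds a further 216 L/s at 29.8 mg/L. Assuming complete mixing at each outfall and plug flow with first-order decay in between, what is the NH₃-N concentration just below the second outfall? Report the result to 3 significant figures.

After mixing, C = (1220·0.1700 + 57.00·15.00) / 1277 = 1062/1277 = 0.8319 mg/L; combined flow 1277 L/s.
Half-life 11.4 h → k = ln 2 / 11.4 = 0.06080 h⁻¹ = 1.459 d⁻¹.
Decay over the reach: 0.8319·exp(−kt) = 0.8319·0.4116 = 0.3424 mg/L.
Second outfall: C = (1277·0.3424 + 216.0·29.80)/1493 = 4.604 mg/L.

4.60 mg/L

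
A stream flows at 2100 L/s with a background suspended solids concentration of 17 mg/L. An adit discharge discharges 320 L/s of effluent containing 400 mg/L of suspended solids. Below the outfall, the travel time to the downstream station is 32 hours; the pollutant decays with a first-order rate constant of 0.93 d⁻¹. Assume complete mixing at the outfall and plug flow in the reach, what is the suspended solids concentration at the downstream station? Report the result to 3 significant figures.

19.6 mg/L

Conservation of mass: C = (2100·17.00 + 320.0·400.0) / 2420 = 163700/2420 = 67.64 mg/L.
First-order decay: C = 67.64·exp(−k·t) = 67.64·0.2894 = 19.58 mg/L.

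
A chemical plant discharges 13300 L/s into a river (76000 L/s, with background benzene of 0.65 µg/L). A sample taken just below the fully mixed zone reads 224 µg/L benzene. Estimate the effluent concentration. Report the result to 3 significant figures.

Mass balance: 76000·0.6500 + 13300·Cₑ = 89300·224.0
→ Cₑ = (89300·224.0 − 76000·0.6500) / 13300 = 1500 µg/L.

1500 µg/L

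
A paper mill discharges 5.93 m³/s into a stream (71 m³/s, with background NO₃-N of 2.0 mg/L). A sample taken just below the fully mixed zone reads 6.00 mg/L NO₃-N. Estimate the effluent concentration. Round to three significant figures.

Mass balance: 71.00·2.000 + 5.930·Cₑ = 76.93·6.000
→ Cₑ = (76.93·6.000 − 71.00·2.000) / 5.930 = 53.89 mg/L.

53.9 mg/L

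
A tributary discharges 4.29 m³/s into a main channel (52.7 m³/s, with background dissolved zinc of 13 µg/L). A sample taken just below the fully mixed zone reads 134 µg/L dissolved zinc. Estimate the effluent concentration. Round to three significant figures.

Mass balance: 52.70·13.00 + 4.290·Cₑ = 56.99·134.0
→ Cₑ = (56.99·134.0 − 52.70·13.00) / 4.290 = 1620 µg/L.

1620 µg/L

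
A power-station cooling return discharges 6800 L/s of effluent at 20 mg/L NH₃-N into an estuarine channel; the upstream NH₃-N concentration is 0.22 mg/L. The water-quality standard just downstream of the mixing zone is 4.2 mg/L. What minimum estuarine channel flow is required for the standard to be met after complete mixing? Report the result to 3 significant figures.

Set C_mix = 4.2: (Q·0.2200 + 6800·20.00) / (Q + 6800) = 4.2
→ Q = 6800·(20.00 − 4.2)/(4.2 − 0.2200) = 26990 L/s.

27000 L/s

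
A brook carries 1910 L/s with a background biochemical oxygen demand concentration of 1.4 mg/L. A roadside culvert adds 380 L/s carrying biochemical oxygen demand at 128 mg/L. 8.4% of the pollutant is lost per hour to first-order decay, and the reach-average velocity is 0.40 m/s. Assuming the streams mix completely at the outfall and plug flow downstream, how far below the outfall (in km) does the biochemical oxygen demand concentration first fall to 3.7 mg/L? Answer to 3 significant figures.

29.6 km

Conservation of mass: C = (1910·1.400 + 380.0·128.0) / 2290 = 51310/2290 = 22.41 mg/L.
8.4%/h lost → k = −ln(1 − 0.084) = 0.08774 h⁻¹.
Set 22.41·exp(−k·t) = 3.7 → t = ln(22.41/3.7)/k = 73900 s = 20.53 h.
Distance = v·t = 0.40·73900 = 29560 m = 29.56 km.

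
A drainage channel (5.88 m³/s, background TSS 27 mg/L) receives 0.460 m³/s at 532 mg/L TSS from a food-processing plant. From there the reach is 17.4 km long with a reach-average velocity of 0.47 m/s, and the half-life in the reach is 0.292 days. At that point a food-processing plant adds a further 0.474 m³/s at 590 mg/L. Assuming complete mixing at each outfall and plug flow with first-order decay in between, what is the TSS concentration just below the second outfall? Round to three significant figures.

After mixing, C = (5.880·27.00 + 0.4600·532.0) / 6.340 = 403.5/6.340 = 63.64 mg/L; combined flow 6.340 m³/s.
Travel time t = 17.4·1000 / 0.47 = 37020 s = 10.28 h.
Half-life 0.292 d → k = ln 2 / 0.292 = 2.374 d⁻¹.
After decay, C = 63.64 × e^(−kt) = 63.64 × 0.3616 = 23.01 mg/L.
At the second outfall, C = (6.340·23.01 + 0.4740·590.0) / (6.340 + 0.4740) = 62.46 mg/L.

62.5 mg/L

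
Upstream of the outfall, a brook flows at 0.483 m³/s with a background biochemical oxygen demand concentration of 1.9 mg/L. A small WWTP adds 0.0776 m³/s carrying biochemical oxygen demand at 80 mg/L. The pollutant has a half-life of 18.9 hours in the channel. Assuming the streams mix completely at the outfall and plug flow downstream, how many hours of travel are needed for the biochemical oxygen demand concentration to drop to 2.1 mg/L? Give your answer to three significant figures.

49.1 h

Conservation of mass: C = (0.4830·1.900 + 0.07760·80.00) / 0.5606 = 7.126/0.5606 = 12.71 mg/L.
Half-life 18.9 h → k = ln 2 / 18.9 = 0.03667 h⁻¹ = 0.8802 d⁻¹.
12.71·exp(−k·t) = 2.1 → t = ln(12.71/2.1)/k = 176700 s = 49.09 h.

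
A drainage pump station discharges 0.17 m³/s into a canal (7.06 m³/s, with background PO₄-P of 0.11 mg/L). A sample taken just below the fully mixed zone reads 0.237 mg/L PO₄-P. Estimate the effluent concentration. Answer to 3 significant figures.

Mass balance: 7.060·0.1100 + 0.1700·Cₑ = 7.230·0.2370
→ Cₑ = (7.230·0.2370 − 7.060·0.1100) / 0.1700 = 5.511 mg/L.

5.51 mg/L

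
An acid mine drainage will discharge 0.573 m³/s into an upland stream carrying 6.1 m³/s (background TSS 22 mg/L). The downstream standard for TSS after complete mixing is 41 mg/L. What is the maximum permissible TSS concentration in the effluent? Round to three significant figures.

243 mg/L

At the limit, (Qr·Cr + Qe·Cₑ)/(Qr + Qe) = 41:
Cₑ = (6.673·41 − 6.100·22.00) / 0.5730 = 243.3 mg/L.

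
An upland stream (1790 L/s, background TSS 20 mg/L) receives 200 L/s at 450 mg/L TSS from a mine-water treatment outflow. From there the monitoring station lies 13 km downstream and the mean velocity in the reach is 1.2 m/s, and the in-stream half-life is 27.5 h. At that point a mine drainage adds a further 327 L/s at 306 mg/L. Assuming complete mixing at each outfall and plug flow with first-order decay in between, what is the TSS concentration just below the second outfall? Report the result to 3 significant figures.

93.5 mg/L

Mass balance: C = (1790·20.00 + 200.0·450.0) / 1990 = 125800/1990 = 63.22 mg/L; combined flow 1990 L/s.
Travel time t = 13·1000 / 1.2 = 10830 s = 3.009 h.
Half-life 27.5 h → k = ln 2 / 27.5 = 0.02521 h⁻¹ = 0.6049 d⁻¹.
Decay over the reach: 63.22·exp(−kt) = 63.22·0.9270 = 58.60 mg/L.
At the second outfall, C = (1990·58.60 + 327.0·306.0) / (1990 + 327.0) = 93.51 mg/L.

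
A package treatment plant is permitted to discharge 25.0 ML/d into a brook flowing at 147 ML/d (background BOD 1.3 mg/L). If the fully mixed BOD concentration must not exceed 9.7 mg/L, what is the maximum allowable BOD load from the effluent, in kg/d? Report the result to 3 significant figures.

1480 kg/d

Mass balance at the limit: 147.0·1.300 + 25.00·Cₑ = 172.0·9.7 → Cₑ = 59.09 mg/L.
25.00 ML/d = 0.2894 m³/s. Load = 0.2894 m³/s × 59.09 g/m³ × 86 400 s/d = 1477 kg/d.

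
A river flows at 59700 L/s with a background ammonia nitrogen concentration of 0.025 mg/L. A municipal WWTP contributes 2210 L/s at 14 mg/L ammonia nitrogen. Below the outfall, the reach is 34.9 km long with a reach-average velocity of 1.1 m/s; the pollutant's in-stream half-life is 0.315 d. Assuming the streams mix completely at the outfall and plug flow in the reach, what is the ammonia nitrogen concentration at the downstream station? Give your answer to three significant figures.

Mixed concentration C = ΣQC/ΣQ = (59700·0.02500 + 2210·14.00) / 61910 = 32430/61910 = 0.5239 mg/L.
Travel time t = 34.9·1000 / 1.1 = 31730 s = 8.813 h.
Half-life 0.315 d → k = ln 2 / 0.315 = 2.200 d⁻¹.
Decay over the reach: 0.5239·exp(−kt) = 0.5239·0.4457 = 0.2335 mg/L.

0.234 mg/L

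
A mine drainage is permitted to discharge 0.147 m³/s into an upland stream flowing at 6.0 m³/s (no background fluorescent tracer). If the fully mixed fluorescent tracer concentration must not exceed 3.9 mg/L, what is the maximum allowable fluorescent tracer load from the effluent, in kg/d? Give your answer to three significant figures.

Mass balance at the limit: 6.000·0 + 0.1470·Cₑ = 6.147·3.9 → Cₑ = 163.1 mg/L.
Load = 0.1470 m³/s × 163.1 g/m³ × 86 400 s/d = 2071 kg/d.

2070 kg/d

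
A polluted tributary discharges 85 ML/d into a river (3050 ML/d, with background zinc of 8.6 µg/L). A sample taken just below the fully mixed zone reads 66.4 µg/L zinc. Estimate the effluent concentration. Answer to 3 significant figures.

2140 µg/L

Mass balance: 3050·8.600 + 85.00·Cₑ = 3135·66.40
→ Cₑ = (3135·66.40 − 3050·8.600) / 85.00 = 2140 µg/L.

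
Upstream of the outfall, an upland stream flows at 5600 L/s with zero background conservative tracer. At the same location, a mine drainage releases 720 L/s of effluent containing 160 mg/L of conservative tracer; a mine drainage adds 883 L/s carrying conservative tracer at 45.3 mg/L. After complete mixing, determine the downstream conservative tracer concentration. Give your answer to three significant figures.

Mass balance: C = (5600·0 + 720.0·160.0 + 883.0·45.30) / 7203 = 155200/7203 = 21.55 mg/L.

21.5 mg/L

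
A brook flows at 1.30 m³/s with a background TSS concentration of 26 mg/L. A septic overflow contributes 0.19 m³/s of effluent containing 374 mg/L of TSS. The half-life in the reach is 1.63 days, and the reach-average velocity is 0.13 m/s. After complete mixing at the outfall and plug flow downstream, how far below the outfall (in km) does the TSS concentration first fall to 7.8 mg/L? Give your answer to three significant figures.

58.1 km

After mixing, C = (1.300·26.00 + 0.1900·374.0) / 1.490 = 104.9/1.490 = 70.38 mg/L.
Half-life 1.63 d → k = ln 2 / 1.63 = 0.4252 d⁻¹.
Set 70.38·exp(−k·t) = 7.8 → t = ln(70.38/7.8)/k = 446900 s = 124.1 h.
Distance = v·t = 0.13·446900 = 58100 m = 58.10 km.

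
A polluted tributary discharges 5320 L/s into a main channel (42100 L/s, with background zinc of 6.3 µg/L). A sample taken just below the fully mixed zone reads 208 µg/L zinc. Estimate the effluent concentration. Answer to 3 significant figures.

1800 µg/L

Mass balance: 42100·6.300 + 5320·Cₑ = 47420·208.0
→ Cₑ = (47420·208.0 − 42100·6.300) / 5320 = 1804 µg/L.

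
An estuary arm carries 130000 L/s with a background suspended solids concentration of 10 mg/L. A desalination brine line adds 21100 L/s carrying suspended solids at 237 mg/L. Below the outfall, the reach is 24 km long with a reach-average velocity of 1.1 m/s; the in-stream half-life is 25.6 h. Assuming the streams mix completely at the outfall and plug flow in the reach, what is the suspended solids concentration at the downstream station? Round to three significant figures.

Conservation of mass: C = (130000·10.00 + 21100·237.0) / 151100 = 6301000/151100 = 41.70 mg/L.
Travel time t = 24·1000 / 1.1 = 21820 s = 6.061 h.
Half-life 25.6 h → k = ln 2 / 25.6 = 0.02708 h⁻¹ = 0.6498 d⁻¹.
Applying C = C₀e^(−kt): 41.70 × 0.8487 = 35.39 mg/L.

35.4 mg/L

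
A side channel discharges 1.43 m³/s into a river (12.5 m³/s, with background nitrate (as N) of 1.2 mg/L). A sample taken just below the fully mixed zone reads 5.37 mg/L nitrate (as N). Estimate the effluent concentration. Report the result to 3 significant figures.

Mass balance: 12.50·1.200 + 1.430·Cₑ = 13.93·5.370
→ Cₑ = (13.93·5.370 − 12.50·1.200) / 1.430 = 41.82 mg/L.

41.8 mg/L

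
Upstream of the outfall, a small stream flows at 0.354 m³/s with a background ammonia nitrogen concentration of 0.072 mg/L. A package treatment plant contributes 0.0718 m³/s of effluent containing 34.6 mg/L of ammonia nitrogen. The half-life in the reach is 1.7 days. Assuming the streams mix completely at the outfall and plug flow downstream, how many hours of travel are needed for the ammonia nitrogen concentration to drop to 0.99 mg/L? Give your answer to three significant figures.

Mass balance: C = (0.3540·0.07200 + 0.07180·34.60) / 0.4258 = 2.510/0.4258 = 5.894 mg/L.
Half-life 1.7 d → k = ln 2 / 1.7 = 0.4077 d⁻¹.
5.894·exp(−k·t) = 0.99 → t = ln(5.894/0.99)/k = 378000 s = 105.0 h.

105 h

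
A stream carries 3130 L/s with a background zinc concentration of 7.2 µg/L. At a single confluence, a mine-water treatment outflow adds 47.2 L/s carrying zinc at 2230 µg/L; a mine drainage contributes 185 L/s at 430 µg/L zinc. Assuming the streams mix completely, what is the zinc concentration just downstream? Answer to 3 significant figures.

61.7 µg/L

After mixing, C = (3130·7.200 + 47.20·2230 + 185.0·430.0) / 3362 = 207300/3362 = 61.67 µg/L.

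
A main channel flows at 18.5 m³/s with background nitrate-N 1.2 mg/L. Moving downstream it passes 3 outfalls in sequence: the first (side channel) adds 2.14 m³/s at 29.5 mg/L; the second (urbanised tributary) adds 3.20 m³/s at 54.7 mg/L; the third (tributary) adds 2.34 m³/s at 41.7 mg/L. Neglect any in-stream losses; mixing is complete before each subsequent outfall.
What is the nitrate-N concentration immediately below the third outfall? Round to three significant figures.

13.7 mg/L

Outfall 1: combined Q = 20.64 m³/s; C = (18.50·1.200 + 2.140·29.50)/20.64 = 4.134 mg/L.
Outfall 2: combined Q = 23.84 m³/s; C = (20.64·4.134 + 3.200·54.70)/23.84 = 10.92 mg/L.
Outfall 3: combined Q = 26.18 m³/s; C = (23.84·10.92 + 2.340·41.70)/26.18 = 13.67 mg/L.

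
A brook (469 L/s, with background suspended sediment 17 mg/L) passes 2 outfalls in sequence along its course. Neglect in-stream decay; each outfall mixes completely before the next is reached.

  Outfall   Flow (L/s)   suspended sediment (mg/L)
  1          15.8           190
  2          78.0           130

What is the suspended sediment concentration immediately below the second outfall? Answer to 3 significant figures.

37.5 mg/L

Outfall 1: combined Q = 484.8 L/s; C = (469.0·17.00 + 15.80·190.0)/484.8 = 22.64 mg/L.
Outfall 2: combined Q = 562.8 L/s; C = (484.8·22.64 + 78.00·130.0)/562.8 = 37.52 mg/L.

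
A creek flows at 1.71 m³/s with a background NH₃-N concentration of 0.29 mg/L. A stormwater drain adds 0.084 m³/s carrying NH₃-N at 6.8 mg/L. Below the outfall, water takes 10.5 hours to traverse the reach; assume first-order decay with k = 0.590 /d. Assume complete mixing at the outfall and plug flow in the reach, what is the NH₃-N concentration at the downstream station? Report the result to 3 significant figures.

Mass balance: C = (1.710·0.2900 + 0.08400·6.800) / 1.794 = 1.067/1.794 = 0.5948 mg/L.
Applying C = C₀e^(−kt): 0.5948 × 0.7725 = 0.4595 mg/L.

0.459 mg/L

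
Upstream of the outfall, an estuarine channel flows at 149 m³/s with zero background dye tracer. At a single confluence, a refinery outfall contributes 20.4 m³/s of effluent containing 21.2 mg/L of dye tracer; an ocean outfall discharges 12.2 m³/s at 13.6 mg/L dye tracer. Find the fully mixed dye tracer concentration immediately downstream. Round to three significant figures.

Conservation of mass: C = (149.0·0 + 20.40·21.20 + 12.20·13.60) / 181.6 = 598.4/181.6 = 3.295 mg/L.

3.30 mg/L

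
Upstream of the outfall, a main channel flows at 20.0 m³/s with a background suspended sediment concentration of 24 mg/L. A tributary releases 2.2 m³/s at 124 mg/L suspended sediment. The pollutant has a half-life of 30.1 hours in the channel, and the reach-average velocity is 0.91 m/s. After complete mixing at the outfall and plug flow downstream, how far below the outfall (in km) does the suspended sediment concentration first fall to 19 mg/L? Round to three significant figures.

82.4 km

After mixing, C = (20.00·24.00 + 2.200·124.0) / 22.20 = 752.8/22.20 = 33.91 mg/L.
Half-life 30.1 h → k = ln 2 / 30.1 = 0.02303 h⁻¹ = 0.5527 d⁻¹.
Set 33.91·exp(−k·t) = 19 → t = ln(33.91/19)/k = 90560 s = 25.15 h.
Distance = v·t = 0.91·90560 = 82410 m = 82.41 km.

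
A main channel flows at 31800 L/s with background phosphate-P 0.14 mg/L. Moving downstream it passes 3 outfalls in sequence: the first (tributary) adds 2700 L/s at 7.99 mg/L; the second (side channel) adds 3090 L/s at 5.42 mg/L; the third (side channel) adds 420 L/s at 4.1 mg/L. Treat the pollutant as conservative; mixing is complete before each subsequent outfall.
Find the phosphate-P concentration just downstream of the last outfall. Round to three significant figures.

1.17 mg/L

After outfall 1: Q = 31800 + 2700 = 34500 L/s; C = (31800·0.1400 + 2700·7.990)/34500 = 0.7543 mg/L.
After outfall 2: Q = 34500 + 3090 = 37590 L/s; C = (34500·0.7543 + 3090·5.420)/37590 = 1.138 mg/L.
After outfall 3: Q = 37590 + 420.0 = 38010 L/s; C = (37590·1.138 + 420.0·4.100)/38010 = 1.171 mg/L.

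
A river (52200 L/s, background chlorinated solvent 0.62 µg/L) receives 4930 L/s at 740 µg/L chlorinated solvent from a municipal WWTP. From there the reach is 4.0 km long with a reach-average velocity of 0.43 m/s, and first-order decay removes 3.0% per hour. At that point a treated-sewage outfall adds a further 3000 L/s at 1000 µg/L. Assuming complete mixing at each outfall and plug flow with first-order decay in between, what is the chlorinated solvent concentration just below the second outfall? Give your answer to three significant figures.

106 µg/L

Mixed concentration C = ΣQC/ΣQ = (52200·0.6200 + 4930·740.0) / 57130 = 3681000/57130 = 64.42 µg/L; combined flow 57130 L/s.
Travel time t = 4.0·1000 / 0.43 = 9302 s = 2.584 h.
3.0%/h lost → k = −ln(1 − 0.03) = 0.03046 h⁻¹.
Applying C = C₀e^(−kt): 64.42 × 0.9243 = 59.55 µg/L.
At the second outfall, C = (57130·59.55 + 3000·1000) / (57130 + 3000) = 106.5 µg/L.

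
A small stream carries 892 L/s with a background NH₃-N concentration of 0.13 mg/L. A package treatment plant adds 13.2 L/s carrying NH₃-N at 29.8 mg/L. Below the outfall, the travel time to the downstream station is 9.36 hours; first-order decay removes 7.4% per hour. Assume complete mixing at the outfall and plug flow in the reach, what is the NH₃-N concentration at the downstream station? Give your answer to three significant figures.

Flow-weighted average: C = (892.0·0.1300 + 13.20·29.80) / 905.2 = 509.3/905.2 = 0.5627 mg/L.
7.4%/h lost → k = −ln(1 − 0.074) = 0.07688 h⁻¹.
First-order decay: C = 0.5627·exp(−k·t) = 0.5627·0.4869 = 0.2740 mg/L.

0.274 mg/L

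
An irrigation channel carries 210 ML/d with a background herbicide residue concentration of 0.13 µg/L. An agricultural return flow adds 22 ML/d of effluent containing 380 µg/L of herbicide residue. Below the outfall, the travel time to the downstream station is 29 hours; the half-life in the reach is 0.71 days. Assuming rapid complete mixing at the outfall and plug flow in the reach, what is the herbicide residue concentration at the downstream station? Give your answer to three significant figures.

Conservation of mass: C = (210.0·0.1300 + 22.00·380.0) / 232.0 = 8387/232.0 = 36.15 µg/L.
Half-life 0.71 d → k = ln 2 / 0.71 = 0.9763 d⁻¹.
First-order decay: C = 36.15·exp(−k·t) = 36.15·0.3074 = 11.11 µg/L.

11.1 µg/L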